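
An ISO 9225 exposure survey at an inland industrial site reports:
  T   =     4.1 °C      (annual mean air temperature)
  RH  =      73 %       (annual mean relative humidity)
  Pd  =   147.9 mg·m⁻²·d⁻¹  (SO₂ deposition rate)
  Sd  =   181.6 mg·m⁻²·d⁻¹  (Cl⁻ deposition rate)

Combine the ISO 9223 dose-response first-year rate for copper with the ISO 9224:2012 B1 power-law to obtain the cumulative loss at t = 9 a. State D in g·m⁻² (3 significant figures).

D(9) = 54.0 g·m⁻²

copper: f(T) = +0.126·(T−10) [T≤10 °C] = -0.7434
  SO₂ term: 0.0053·147.9^0.26·exp(0.059·73-0.7434) = 0.6857
  Sd branch = 0.01025·Sd^0.27·e^(0.036·RH+0.049·T) = 0.7067 μm/a
  r_corr = 0.6857 + 0.7067 = 1.392 μm/a
ISO 9224: D(t) = r_corr · t^b with b = 0.667 (copper, B1)
  D(9) = 1.392 × 9^0.667 = 1.392 × 4.33 = 6.029 μm
  Mass loss = 6.029 μm × 8.96 g/cm³ = 54.02 g·m⁻²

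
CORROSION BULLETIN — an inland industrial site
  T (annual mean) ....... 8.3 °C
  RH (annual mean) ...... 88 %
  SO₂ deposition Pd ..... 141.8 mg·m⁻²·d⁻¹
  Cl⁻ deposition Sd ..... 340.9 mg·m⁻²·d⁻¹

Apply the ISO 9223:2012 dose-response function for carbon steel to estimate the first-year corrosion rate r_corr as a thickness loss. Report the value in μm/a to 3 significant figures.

carbon steel: temperature factor f = +0.150·(-1.7) = -0.2550
  sulphur-dioxide contribution → 104.8 μm/a
  chloride contribution → 96.43 μm/a
  total first-year rate 201.3 μm/a

r_corr = 201 μm/a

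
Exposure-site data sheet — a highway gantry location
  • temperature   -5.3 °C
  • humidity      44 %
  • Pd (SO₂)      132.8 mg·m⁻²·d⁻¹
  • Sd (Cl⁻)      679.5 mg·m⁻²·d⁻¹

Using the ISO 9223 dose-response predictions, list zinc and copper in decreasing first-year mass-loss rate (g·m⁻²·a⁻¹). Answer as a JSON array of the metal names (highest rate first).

zinc: temperature factor f = +0.038·(-15.3) = -0.5814
  SO₂ term: 0.0129·132.8^0.44·exp(0.046·44-0.5814) = 0.4691
  Cl⁻ term: 0.0175·679.5^0.57·exp(0.008·44+0.085·-5.3) = 0.6525
  r_corr = 0.4691 + 0.6525 = 1.122 μm/a
  mass loss = 1.122 μm/a × 7.14 g/cm³ = 8.009 g·m⁻²·a⁻¹
copper: temperature factor f = +0.126·(-15.3) = -1.9278
  SO₂ term: 0.0053·132.8^0.26·exp(0.059·44-1.9278) = 0.03686
  Sd branch = 0.01025·Sd^0.27·e^(0.036·RH+0.049·T) = 0.2242 μm/a
  r_corr = 0.03686 + 0.2242 = 0.261 μm/a
  mass loss = 0.261 μm/a × 8.96 g/cm³ = 2.339 g·m⁻²·a⁻¹
Ordering by g·m⁻²·a⁻¹: zinc (8.01) > copper (2.34)

["zinc", "copper"]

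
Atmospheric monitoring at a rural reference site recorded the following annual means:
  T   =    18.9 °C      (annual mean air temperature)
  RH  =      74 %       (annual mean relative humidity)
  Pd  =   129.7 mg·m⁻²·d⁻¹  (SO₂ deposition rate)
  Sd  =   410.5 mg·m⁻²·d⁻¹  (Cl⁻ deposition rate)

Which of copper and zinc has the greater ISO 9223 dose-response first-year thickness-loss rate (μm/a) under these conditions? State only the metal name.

zinc

copper: temperature factor f = -0.080·(8.9) = -0.7120
  Pd branch = 0.0053·Pd^0.26·e^(0.059·RH+f) = 0.7254 μm/a
  Cl⁻ term: 0.01025·410.5^0.27·exp(0.036·74+0.049·18.9) = 1.886
  r_corr = 0.7254 + 1.886 = 2.611 μm/a
zinc: T>10 °C ⇒ hinge -0.071·(18.9−10) = -0.6319
  Pd branch = 0.0129·Pd^0.44·e^(0.046·RH+f) = 1.755 μm/a
  Sd branch = 0.0175·Sd^0.57·e^(0.008·RH+0.085·T) = 4.869 μm/a
  r_corr = 1.755 + 4.869 = 6.623 μm/a
Ordering by μm/a: zinc (6.62) > copper (2.61)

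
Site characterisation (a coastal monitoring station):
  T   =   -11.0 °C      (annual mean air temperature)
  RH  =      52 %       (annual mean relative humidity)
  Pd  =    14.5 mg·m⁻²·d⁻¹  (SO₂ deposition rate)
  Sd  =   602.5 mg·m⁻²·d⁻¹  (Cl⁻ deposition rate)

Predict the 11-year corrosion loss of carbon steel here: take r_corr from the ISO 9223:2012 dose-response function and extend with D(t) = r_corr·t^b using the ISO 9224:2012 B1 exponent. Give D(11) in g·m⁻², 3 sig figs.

D(11) = 556 g·m⁻²

carbon steel: T≤10 °C ⇒ hinge +0.150·(-11.0−10) = -3.1500
  Pd branch = 1.77·Pd^0.52·e^(0.02·RH+f) = 0.862 μm/a
  Sd branch = 0.102·Sd^0.62·e^(0.033·RH+0.04·T) = 19.33 μm/a
  r_corr = 0.862 + 19.33 = 20.2 μm/a
ISO 9224: D(t) = r_corr · t^b with b = 0.523 (carbon steel, B1)
  D(11) = 20.2 × 11^0.523 = 20.2 × 3.505 = 70.78 μm
  Mass loss = 70.78 μm × 7.85 g/cm³ = 555.6 g·m⁻²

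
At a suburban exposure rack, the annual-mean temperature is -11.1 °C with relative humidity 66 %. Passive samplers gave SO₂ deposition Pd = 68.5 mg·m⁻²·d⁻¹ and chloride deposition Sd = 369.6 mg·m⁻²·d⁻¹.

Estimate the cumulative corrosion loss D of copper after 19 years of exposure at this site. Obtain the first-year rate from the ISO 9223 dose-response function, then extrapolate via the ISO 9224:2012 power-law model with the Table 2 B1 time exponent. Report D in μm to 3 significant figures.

copper: f(T) = +0.126·(T−10) [T≤10 °C] = -2.6586
  sulphur-dioxide contribution → 0.05471 μm/a
  chloride contribution → 0.316 μm/a
  total first-year rate 0.3707 μm/a
Long-term exponent b (ISO 9224 Table 2, B1) = 0.667
  D(19) = 0.3707 × 19^0.667 = 0.3707 × 7.127 = 2.642 μm

D(19) = 2.64 μm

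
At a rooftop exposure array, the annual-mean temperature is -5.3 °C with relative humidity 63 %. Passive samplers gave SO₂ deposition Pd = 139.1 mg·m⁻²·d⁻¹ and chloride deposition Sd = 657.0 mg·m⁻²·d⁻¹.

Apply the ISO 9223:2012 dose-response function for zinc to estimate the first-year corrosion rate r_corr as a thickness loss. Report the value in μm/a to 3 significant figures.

r_corr = 1.89 μm/a

zinc: f(T) = +0.038·(T−10) [T≤10 °C] = -0.5814
  sulphur-dioxide contribution → 1.147 μm/a
  chloride contribution → 0.7452 μm/a
  ⇒ r_corr(zinc) = 1.893 μm/a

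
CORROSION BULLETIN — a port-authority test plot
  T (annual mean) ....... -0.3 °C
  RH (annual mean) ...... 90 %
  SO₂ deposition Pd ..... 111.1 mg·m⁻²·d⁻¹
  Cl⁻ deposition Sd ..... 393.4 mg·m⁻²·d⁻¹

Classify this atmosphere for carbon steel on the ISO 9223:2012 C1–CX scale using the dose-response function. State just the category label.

carbon steel: f(T) = +0.150·(T−10) [T≤10 °C] = -1.5450
  sulphur-dioxide contribution → 26.45 μm/a
  chloride contribution → 79.81 μm/a
  ⇒ r_corr(carbon steel) = 106.3 μm/a
ISO 9223 Table 2 (carbon steel): 80 < 106 ≤ 200 μm/a ⇒ C5

C5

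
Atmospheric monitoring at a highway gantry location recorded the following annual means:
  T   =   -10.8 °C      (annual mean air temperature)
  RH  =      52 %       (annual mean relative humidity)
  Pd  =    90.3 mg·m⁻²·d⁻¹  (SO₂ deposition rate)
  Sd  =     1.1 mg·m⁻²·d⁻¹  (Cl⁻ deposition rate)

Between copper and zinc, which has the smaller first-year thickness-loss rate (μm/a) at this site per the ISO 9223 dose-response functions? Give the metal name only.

copper

copper: temperature factor f = +0.126·(-20.8) = -2.6208
  sulphur-dioxide contribution → 0.02673 μm/a
  chloride contribution → 0.04028 μm/a
  ⇒ r_corr(copper) = 0.06701 μm/a
zinc: temperature factor f = +0.038·(-20.8) = -0.7904
  sulphur-dioxide contribution → 0.4642 μm/a
  chloride contribution → 0.01118 μm/a
  total first-year rate 0.4753 μm/a
Ordering by μm/a: zinc (0.475) > copper (0.067)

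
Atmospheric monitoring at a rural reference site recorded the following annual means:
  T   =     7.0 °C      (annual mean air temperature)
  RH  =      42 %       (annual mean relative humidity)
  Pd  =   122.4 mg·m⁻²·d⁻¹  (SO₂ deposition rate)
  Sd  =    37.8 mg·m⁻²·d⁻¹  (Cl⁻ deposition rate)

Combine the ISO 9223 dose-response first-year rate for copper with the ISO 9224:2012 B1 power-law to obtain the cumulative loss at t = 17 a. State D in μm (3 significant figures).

D(17) = 2.16 μm

copper: f(T) = +0.126·(T−10) [T≤10 °C] = -0.3780
  SO₂ term: 0.0053·122.4^0.26·exp(0.059·42-0.3780) = 0.151
  Sd branch = 0.01025·Sd^0.27·e^(0.036·RH+0.049·T) = 0.1747 μm/a
  sum: 0.151 + 0.1747 → r_corr = 0.3257 μm/a
Power-law: D(17) = r_corr · 17^0.667
  D(17) = 0.3257 × 17^0.667 = 0.3257 × 6.618 = 2.156 μm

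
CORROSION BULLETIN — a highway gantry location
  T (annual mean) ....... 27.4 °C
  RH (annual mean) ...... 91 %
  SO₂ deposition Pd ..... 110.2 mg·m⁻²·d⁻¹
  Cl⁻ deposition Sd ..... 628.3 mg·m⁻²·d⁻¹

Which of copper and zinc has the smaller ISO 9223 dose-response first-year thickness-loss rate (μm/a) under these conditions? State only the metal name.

copper

copper: T>10 °C ⇒ hinge -0.080·(27.4−10) = -1.3920
  Pd branch = 0.0053·Pd^0.26·e^(0.059·RH+f) = 0.9604 μm/a
  Cl⁻ term: 0.01025·628.3^0.27·exp(0.036·91+0.049·27.4) = 5.916
  r_corr = 0.9604 + 5.916 = 6.877 μm/a
zinc: T>10 °C ⇒ hinge -0.071·(27.4−10) = -1.2354
  SO₂ term: 0.0129·110.2^0.44·exp(0.046·91-1.2354) = 1.952
  Sd branch = 0.0175·Sd^0.57·e^(0.008·RH+0.085·T) = 14.64 μm/a
  sum: 1.952 + 14.64 → r_corr = 16.6 μm/a
Ordering by μm/a: zinc (16.6) > copper (6.88)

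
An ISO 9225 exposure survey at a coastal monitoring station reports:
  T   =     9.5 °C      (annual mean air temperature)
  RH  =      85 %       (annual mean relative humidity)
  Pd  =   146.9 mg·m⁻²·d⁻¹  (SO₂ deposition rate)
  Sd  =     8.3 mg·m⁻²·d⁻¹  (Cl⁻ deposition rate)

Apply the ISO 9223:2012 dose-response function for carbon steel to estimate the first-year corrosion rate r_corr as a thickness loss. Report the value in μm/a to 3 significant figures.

carbon steel: T≤10 °C ⇒ hinge +0.150·(9.5−10) = -0.0750
  SO₂ term: 1.77·146.9^0.52·exp(0.02·85-0.0750) = 120.4
  Cl⁻ term: 0.102·8.3^0.62·exp(0.033·85+0.04·9.5) = 9.155
  sum: 120.4 + 9.155 → r_corr = 129.5 μm/a

r_corr = 130 μm/a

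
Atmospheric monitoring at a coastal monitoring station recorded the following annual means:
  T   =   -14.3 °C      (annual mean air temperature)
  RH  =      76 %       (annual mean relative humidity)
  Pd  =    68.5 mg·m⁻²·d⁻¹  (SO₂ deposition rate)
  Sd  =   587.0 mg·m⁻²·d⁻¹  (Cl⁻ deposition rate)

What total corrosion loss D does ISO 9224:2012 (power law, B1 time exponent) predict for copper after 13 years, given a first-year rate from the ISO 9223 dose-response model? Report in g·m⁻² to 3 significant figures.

D(13) = 25.0 g·m⁻²

copper: f(T) = +0.126·(T−10) [T≤10 °C] = -3.0618
  sulphur-dioxide contribution → 0.06595 μm/a
  chloride contribution → 0.4387 μm/a
  total first-year rate 0.5047 μm/a
ISO 9224: D(t) = r_corr · t^b with b = 0.667 (copper, B1)
  D(13) = 0.5047 × 13^0.667 = 0.5047 × 5.534 = 2.793 μm
  Mass loss = 2.793 μm × 8.96 g/cm³ = 25.02 g·m⁻²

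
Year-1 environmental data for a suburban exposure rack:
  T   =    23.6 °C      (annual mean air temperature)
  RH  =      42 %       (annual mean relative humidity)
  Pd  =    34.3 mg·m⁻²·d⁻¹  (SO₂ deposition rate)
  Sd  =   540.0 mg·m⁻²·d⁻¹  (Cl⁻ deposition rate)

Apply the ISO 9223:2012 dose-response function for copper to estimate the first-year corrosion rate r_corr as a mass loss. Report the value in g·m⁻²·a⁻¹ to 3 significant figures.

copper: f(T) = -0.080·(T−10) [T>10 °C] = -1.0880
  Pd branch = 0.0053·Pd^0.26·e^(0.059·RH+f) = 0.05335 μm/a
  Cl⁻ term: 0.01025·540.0^0.27·exp(0.036·42+0.049·23.6) = 0.8079
  r_corr = 0.05335 + 0.8079 = 0.8612 μm/a
Convert to mass loss: 0.8612 μm/a × 8.96 g/cm³ = 7.717 g·m⁻²·a⁻¹

r_corr = 7.72 g·m⁻²·a⁻¹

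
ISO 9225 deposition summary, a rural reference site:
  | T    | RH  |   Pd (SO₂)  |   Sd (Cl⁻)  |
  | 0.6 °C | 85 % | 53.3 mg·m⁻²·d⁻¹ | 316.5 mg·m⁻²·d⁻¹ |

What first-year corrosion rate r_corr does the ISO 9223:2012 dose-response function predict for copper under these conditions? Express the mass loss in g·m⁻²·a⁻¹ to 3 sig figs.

copper: temperature factor f = +0.126·(-9.4) = -1.1844
  Pd branch = 0.0053·Pd^0.26·e^(0.059·RH+f) = 0.6868 μm/a
  Cl⁻ term: 0.01025·316.5^0.27·exp(0.036·85+0.049·0.6) = 1.065
  sum: 0.6868 + 1.065 → r_corr = 1.752 μm/a
Convert to mass loss: 1.752 μm/a × 8.96 g/cm³ = 15.7 g·m⁻²·a⁻¹

r_corr = 15.7 g·m⁻²·a⁻¹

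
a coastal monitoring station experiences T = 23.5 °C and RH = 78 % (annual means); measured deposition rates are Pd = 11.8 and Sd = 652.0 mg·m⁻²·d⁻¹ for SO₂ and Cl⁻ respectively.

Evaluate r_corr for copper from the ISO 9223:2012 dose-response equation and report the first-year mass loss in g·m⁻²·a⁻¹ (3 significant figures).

copper: temperature factor f = -0.080·(13.5) = -1.0800
  Pd branch = 0.0053·Pd^0.26·e^(0.059·RH+f) = 0.3408 μm/a
  Sd branch = 0.01025·Sd^0.27·e^(0.036·RH+0.049·T) = 3.091 μm/a
  sum: 0.3408 + 3.091 → r_corr = 3.432 μm/a
Convert to mass loss: 3.432 μm/a × 8.96 g/cm³ = 30.75 g·m⁻²·a⁻¹

r_corr = 30.8 g·m⁻²·a⁻¹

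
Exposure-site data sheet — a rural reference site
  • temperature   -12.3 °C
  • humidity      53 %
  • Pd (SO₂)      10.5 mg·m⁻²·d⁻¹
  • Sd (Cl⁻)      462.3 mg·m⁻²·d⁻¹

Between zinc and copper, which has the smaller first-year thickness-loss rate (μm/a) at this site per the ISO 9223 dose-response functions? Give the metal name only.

zinc: T≤10 °C ⇒ hinge +0.038·(-12.3−10) = -0.8474
  sulphur-dioxide contribution → 0.1781 μm/a
  chloride contribution → 0.3105 μm/a
  ⇒ r_corr(zinc) = 0.4887 μm/a
copper: f(T) = +0.126·(T−10) [T≤10 °C] = -2.8098
  sulphur-dioxide contribution → 0.01341 μm/a
  chloride contribution → 0.1982 μm/a
  ⇒ r_corr(copper) = 0.2116 μm/a
Ordering by μm/a: zinc (0.489) > copper (0.212)

copper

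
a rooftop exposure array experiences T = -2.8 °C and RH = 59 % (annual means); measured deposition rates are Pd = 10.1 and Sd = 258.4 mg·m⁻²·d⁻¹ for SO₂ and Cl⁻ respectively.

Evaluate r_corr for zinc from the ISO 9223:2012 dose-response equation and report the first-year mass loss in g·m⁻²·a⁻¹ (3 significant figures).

zinc: f(T) = +0.038·(T−10) [T≤10 °C] = -0.4864
  Pd branch = 0.0129·Pd^0.44·e^(0.046·RH+f) = 0.3311 μm/a
  Cl⁻ term: 0.0175·258.4^0.57·exp(0.008·59+0.085·-2.8) = 0.5244
  r_corr = 0.3311 + 0.5244 = 0.8555 μm/a
Convert to mass loss: 0.8555 μm/a × 7.14 g/cm³ = 6.108 g·m⁻²·a⁻¹

r_corr = 6.11 g·m⁻²·a⁻¹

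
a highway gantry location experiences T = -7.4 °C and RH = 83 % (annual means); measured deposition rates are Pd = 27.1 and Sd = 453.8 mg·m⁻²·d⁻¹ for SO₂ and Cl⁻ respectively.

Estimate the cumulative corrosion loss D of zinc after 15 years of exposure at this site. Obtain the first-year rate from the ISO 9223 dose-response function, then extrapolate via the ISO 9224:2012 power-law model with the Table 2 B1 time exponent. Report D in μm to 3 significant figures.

zinc: f(T) = +0.038·(T−10) [T≤10 °C] = -0.6612
  Pd branch = 0.0129·Pd^0.44·e^(0.046·RH+f) = 1.294 μm/a
  Sd branch = 0.0175·Sd^0.57·e^(0.008·RH+0.085·T) = 0.5924 μm/a
  r_corr = 1.294 + 0.5924 = 1.887 μm/a
Power-law: D(15) = r_corr · 15^0.813
  D(15) = 1.887 × 15^0.813 = 1.887 × 9.04 = 17.06 μm

D(15) = 17.1 μm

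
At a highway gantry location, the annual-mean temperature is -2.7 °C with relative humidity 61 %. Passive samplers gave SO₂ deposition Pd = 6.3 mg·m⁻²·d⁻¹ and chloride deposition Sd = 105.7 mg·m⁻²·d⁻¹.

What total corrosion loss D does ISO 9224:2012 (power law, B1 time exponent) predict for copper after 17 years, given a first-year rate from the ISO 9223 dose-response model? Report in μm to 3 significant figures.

D(17) = 2.30 μm

copper: T≤10 °C ⇒ hinge +0.126·(-2.7−10) = -1.6002
  SO₂ term: 0.0053·6.3^0.26·exp(0.059·61-1.6002) = 0.06312
  Cl⁻ term: 0.01025·105.7^0.27·exp(0.036·61+0.049·-2.7) = 0.2841
  sum: 0.06312 + 0.2841 → r_corr = 0.3472 μm/a
Long-term exponent b (ISO 9224 Table 2, B1) = 0.667
  D(17) = 0.3472 × 17^0.667 = 0.3472 × 6.618 = 2.298 μm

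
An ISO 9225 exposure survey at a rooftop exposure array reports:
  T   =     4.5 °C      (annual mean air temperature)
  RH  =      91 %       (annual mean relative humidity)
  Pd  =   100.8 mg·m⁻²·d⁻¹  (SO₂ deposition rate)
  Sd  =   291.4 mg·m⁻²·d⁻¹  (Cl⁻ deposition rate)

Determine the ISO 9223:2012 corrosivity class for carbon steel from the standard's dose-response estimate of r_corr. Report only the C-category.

C5

carbon steel: f(T) = +0.150·(T−10) [T≤10 °C] = -0.8250
  sulphur-dioxide contribution → 52.71 μm/a
  chloride contribution → 82.97 μm/a
  total first-year rate 135.7 μm/a
ISO 9223 Table 2 (carbon steel): 80 < 136 ≤ 200 μm/a ⇒ C5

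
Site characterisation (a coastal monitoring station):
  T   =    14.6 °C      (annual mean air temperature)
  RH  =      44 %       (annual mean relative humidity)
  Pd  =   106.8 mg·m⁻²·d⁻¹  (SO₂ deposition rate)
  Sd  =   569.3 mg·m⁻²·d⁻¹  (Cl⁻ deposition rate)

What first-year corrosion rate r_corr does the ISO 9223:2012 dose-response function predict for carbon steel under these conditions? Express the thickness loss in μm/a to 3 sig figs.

r_corr = 77.7 μm/a

carbon steel: f(T) = -0.054·(T−10) [T>10 °C] = -0.2484
  sulphur-dioxide contribution → 37.77 μm/a
  chloride contribution → 39.91 μm/a
  total first-year rate 77.68 μm/a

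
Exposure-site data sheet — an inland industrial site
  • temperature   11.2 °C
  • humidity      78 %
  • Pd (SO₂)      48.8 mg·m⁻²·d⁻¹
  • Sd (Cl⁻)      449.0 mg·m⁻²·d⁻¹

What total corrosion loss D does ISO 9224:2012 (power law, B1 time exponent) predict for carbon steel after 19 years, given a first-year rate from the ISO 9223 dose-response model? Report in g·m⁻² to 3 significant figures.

D(19) = 5.56e+03 g·m⁻²

carbon steel: temperature factor f = -0.054·(1.2) = -0.0648
  sulphur-dioxide contribution → 59.61 μm/a
  chloride contribution → 92.35 μm/a
  ⇒ r_corr(carbon steel) = 152 μm/a
ISO 9224: D(t) = r_corr · t^b with b = 0.523 (carbon steel, B1)
  D(19) = 152 × 19^0.523 = 152 × 4.664 = 708.8 μm
  Mass loss = 708.8 μm × 7.85 g/cm³ = 5564 g·m⁻²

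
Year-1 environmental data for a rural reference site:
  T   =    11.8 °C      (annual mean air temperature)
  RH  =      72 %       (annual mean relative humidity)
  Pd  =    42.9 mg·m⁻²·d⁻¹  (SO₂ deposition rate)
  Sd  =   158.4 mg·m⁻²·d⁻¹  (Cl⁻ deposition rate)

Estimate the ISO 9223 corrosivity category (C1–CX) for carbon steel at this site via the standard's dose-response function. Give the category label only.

carbon steel: T>10 °C ⇒ hinge -0.054·(11.8−10) = -0.0972
  Pd branch = 1.77·Pd^0.52·e^(0.02·RH+f) = 47.87 μm/a
  Cl⁻ term: 0.102·158.4^0.62·exp(0.033·72+0.04·11.8) = 40.67
  sum: 47.87 + 40.67 → r_corr = 88.54 μm/a
Category bounds: 80…200 μm/a bracket r_corr ⇒ C5

C5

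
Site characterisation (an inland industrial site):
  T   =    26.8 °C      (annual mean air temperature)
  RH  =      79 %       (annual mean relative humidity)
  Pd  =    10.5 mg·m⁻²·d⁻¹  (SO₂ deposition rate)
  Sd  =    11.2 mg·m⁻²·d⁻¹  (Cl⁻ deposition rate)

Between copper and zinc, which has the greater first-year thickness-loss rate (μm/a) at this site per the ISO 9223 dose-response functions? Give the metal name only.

zinc

copper: f(T) = -0.080·(T−10) [T>10 °C] = -1.3440
  sulphur-dioxide contribution → 0.2694 μm/a
  chloride contribution → 1.257 μm/a
  total first-year rate 1.527 μm/a
zinc: T>10 °C ⇒ hinge -0.071·(26.8−10) = -1.1928
  sulphur-dioxide contribution → 0.417 μm/a
  chloride contribution → 1.273 μm/a
  ⇒ r_corr(zinc) = 1.69 μm/a
Ordering by μm/a: zinc (1.69) > copper (1.53)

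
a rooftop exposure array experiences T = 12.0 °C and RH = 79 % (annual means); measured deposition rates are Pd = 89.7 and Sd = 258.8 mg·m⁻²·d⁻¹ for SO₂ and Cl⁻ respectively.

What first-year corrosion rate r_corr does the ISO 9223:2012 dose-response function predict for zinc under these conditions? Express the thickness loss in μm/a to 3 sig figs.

zinc: T>10 °C ⇒ hinge -0.071·(12.0−10) = -0.1420
  SO₂ term: 0.0129·89.7^0.44·exp(0.046·79-0.1420) = 3.065
  Sd branch = 0.0175·Sd^0.57·e^(0.008·RH+0.085·T) = 2.167 μm/a
  sum: 3.065 + 2.167 → r_corr = 5.232 μm/a

r_corr = 5.23 μm/a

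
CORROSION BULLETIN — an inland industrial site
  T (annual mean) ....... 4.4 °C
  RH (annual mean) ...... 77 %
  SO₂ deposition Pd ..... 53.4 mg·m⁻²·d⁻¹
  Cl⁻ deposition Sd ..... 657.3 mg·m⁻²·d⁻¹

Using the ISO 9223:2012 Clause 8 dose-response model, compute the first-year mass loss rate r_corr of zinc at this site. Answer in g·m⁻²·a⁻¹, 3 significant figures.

r_corr = 28.4 g·m⁻²·a⁻¹

zinc: f(T) = +0.038·(T−10) [T≤10 °C] = -0.2128
  sulphur-dioxide contribution → 2.073 μm/a
  chloride contribution → 1.902 μm/a
  total first-year rate 3.974 μm/a
Convert to mass loss: 3.974 μm/a × 7.14 g/cm³ = 28.38 g·m⁻²·a⁻¹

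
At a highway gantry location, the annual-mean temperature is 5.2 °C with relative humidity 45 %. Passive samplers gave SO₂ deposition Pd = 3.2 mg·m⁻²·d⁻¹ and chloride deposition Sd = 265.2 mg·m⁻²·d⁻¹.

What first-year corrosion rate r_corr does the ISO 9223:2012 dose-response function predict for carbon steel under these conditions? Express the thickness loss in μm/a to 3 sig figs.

carbon steel: f(T) = +0.150·(T−10) [T≤10 °C] = -0.7200
  sulphur-dioxide contribution → 3.88 μm/a
  chloride contribution → 17.64 μm/a
  ⇒ r_corr(carbon steel) = 21.52 μm/a

r_corr = 21.5 μm/a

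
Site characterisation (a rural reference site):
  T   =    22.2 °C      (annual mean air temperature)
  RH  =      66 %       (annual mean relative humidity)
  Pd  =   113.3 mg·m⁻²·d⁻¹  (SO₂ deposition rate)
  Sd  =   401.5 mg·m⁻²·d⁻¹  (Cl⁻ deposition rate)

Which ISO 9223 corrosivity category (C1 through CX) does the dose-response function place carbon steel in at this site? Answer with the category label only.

carbon steel: T>10 °C ⇒ hinge -0.054·(22.2−10) = -0.6588
  SO₂ term: 1.77·113.3^0.52·exp(0.02·66-0.6588) = 40.12
  Sd branch = 0.102·Sd^0.62·e^(0.033·RH+0.04·T) = 90.04 μm/a
  r_corr = 40.12 + 90.04 = 130.2 μm/a
ISO 9223 Table 2 (carbon steel): 80 < 130 ≤ 200 μm/a ⇒ C5

C5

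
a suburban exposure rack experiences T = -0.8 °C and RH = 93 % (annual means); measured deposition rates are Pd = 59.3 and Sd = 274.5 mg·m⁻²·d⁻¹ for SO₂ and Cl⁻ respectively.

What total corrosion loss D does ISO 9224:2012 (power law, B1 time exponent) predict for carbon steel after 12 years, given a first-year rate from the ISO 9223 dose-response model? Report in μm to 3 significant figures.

D(12) = 322 μm

carbon steel: T≤10 °C ⇒ hinge +0.150·(-0.8−10) = -1.6200
  SO₂ term: 1.77·59.3^0.52·exp(0.02·93-1.6200) = 18.8
  Cl⁻ term: 0.102·274.5^0.62·exp(0.033·93+0.04·-0.8) = 69.1
  sum: 18.8 + 69.1 → r_corr = 87.9 μm/a
Power-law: D(12) = r_corr · 12^0.523
  D(12) = 87.9 × 12^0.523 = 87.9 × 3.668 = 322.4 μm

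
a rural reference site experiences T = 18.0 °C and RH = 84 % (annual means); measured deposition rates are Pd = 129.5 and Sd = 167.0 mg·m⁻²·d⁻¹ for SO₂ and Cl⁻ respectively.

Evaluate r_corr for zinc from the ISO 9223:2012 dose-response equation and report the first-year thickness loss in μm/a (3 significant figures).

r_corr = 5.89 μm/a

zinc: temperature factor f = -0.071·(8.0) = -0.5680
  sulphur-dioxide contribution → 2.961 μm/a
  chloride contribution → 2.926 μm/a
  ⇒ r_corr(zinc) = 5.887 μm/a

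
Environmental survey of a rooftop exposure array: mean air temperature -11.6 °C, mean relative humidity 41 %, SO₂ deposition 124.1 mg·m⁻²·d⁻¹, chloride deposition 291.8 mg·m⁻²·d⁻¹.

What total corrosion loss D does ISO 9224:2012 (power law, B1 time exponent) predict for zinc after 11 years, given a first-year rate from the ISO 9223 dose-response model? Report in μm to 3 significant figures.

D(11) = 3.81 μm

zinc: T≤10 °C ⇒ hinge +0.038·(-11.6−10) = -0.8208
  Pd branch = 0.0129·Pd^0.44·e^(0.046·RH+f) = 0.3122 μm/a
  Cl⁻ term: 0.0175·291.8^0.57·exp(0.008·41+0.085·-11.6) = 0.2303
  r_corr = 0.3122 + 0.2303 = 0.5426 μm/a
ISO 9224: D(t) = r_corr · t^b with b = 0.813 (zinc, B1)
  D(11) = 0.5426 × 11^0.813 = 0.5426 × 7.025 = 3.812 μm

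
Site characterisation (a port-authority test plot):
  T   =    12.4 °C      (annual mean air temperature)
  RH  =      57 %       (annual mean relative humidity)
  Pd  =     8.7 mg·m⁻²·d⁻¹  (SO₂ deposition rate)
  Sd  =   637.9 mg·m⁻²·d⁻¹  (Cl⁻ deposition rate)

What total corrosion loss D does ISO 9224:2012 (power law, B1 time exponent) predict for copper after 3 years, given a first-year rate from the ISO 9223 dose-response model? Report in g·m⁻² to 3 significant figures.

D(3) = 19.8 g·m⁻²

copper: temperature factor f = -0.080·(2.4) = -0.1920
  sulphur-dioxide contribution → 0.2217 μm/a
  chloride contribution → 0.8376 μm/a
  total first-year rate 1.059 μm/a
Long-term exponent b (ISO 9224 Table 2, B1) = 0.667
  D(3) = 1.059 × 3^0.667 = 1.059 × 2.081 = 2.204 μm
  Mass loss = 2.204 μm × 8.96 g/cm³ = 19.75 g·m⁻²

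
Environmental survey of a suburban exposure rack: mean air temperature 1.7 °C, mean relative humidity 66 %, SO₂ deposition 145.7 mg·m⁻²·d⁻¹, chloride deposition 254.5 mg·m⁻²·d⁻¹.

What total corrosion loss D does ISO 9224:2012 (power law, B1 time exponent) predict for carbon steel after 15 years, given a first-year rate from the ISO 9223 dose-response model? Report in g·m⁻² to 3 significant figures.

carbon steel: f(T) = +0.150·(T−10) [T≤10 °C] = -1.2450
  sulphur-dioxide contribution → 25.44 μm/a
  chloride contribution → 29.89 μm/a
  total first-year rate 55.33 μm/a
ISO 9224: D(t) = r_corr · t^b with b = 0.523 (carbon steel, B1)
  D(15) = 55.33 × 15^0.523 = 55.33 × 4.122 = 228.1 μm
  Mass loss = 228.1 μm × 7.85 g/cm³ = 1790 g·m⁻²

D(15) = 1.79e+03 g·m⁻²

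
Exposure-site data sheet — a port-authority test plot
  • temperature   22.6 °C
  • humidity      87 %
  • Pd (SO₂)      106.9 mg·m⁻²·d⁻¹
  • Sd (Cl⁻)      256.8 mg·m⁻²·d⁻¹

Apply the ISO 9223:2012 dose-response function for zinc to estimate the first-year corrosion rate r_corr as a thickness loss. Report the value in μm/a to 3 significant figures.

zinc: temperature factor f = -0.071·(12.6) = -0.8946
  SO₂ term: 0.0129·106.9^0.44·exp(0.046·87-0.8946) = 2.254
  Cl⁻ term: 0.0175·256.8^0.57·exp(0.008·87+0.085·22.6) = 5.663
  r_corr = 2.254 + 5.663 = 7.917 μm/a

r_corr = 7.92 μm/a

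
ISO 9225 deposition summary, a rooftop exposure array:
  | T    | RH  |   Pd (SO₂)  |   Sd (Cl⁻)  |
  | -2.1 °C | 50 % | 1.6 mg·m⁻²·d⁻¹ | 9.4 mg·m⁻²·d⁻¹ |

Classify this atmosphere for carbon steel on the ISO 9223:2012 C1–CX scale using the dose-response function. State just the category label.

C2

carbon steel: T≤10 °C ⇒ hinge +0.150·(-2.1−10) = -1.8150
  SO₂ term: 1.77·1.6^0.52·exp(0.02·50-1.8150) = 1
  Sd branch = 0.102·Sd^0.62·e^(0.033·RH+0.04·T) = 1.959 μm/a
  sum: 1 + 1.959 → r_corr = 2.959 μm/a
2.96 μm/a falls in (1.3, 25] for carbon steel → category C2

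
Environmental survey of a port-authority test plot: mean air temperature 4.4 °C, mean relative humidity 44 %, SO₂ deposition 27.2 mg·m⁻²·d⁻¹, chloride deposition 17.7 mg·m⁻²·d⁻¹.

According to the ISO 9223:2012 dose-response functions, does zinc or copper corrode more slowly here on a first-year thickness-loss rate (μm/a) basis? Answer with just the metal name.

zinc: T≤10 °C ⇒ hinge +0.038·(4.4−10) = -0.2128
  SO₂ term: 0.0129·27.2^0.44·exp(0.046·44-0.2128) = 0.3376
  Sd branch = 0.0175·Sd^0.57·e^(0.008·RH+0.085·T) = 0.1861 μm/a
  sum: 0.3376 + 0.1861 → r_corr = 0.5237 μm/a
copper: temperature factor f = +0.126·(-5.6) = -0.7056
  SO₂ term: 0.0053·27.2^0.26·exp(0.059·44-0.7056) = 0.08284
  Cl⁻ term: 0.01025·17.7^0.27·exp(0.036·44+0.049·4.4) = 0.1347
  r_corr = 0.08284 + 0.1347 = 0.2175 μm/a
Ordering by μm/a: zinc (0.524) > copper (0.218)

copper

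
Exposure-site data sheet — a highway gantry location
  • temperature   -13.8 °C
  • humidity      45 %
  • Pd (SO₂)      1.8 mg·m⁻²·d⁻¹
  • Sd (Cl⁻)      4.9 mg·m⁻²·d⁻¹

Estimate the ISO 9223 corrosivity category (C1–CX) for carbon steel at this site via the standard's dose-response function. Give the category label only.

C1

carbon steel: T≤10 °C ⇒ hinge +0.150·(-13.8−10) = -3.5700
  Pd branch = 1.77·Pd^0.52·e^(0.02·RH+f) = 0.1664 μm/a
  Cl⁻ term: 0.102·4.9^0.62·exp(0.033·45+0.04·-13.8) = 0.6946
  sum: 0.1664 + 0.6946 → r_corr = 0.861 μm/a
ISO 9223 Table 2 (carbon steel): 0 < 0.861 ≤ 1.3 μm/a ⇒ C1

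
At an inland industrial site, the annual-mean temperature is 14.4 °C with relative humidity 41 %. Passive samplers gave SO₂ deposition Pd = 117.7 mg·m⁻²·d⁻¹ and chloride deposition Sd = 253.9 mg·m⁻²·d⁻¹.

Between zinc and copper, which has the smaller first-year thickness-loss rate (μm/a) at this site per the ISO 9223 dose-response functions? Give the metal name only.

zinc: temperature factor f = -0.071·(4.4) = -0.3124
  Pd branch = 0.0129·Pd^0.44·e^(0.046·RH+f) = 0.5072 μm/a
  Sd branch = 0.0175·Sd^0.57·e^(0.008·RH+0.085·T) = 1.94 μm/a
  r_corr = 0.5072 + 1.94 = 2.447 μm/a
copper: temperature factor f = -0.080·(4.4) = -0.3520
  Pd branch = 0.0053·Pd^0.26·e^(0.059·RH+f) = 0.1447 μm/a
  Sd branch = 0.01025·Sd^0.27·e^(0.036·RH+0.049·T) = 0.405 μm/a
  r_corr = 0.1447 + 0.405 = 0.5497 μm/a
Ordering by μm/a: zinc (2.45) > copper (0.55)

copper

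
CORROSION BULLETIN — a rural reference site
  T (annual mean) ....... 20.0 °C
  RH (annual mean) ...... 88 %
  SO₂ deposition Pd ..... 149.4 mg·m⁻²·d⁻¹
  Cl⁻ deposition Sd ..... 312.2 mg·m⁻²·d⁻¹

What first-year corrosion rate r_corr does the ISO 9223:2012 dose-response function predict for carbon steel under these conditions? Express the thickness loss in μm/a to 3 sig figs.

r_corr = 227 μm/a

carbon steel: f(T) = -0.054·(T−10) [T>10 °C] = -0.5400
  Pd branch = 1.77·Pd^0.52·e^(0.02·RH+f) = 81 μm/a
  Cl⁻ term: 0.102·312.2^0.62·exp(0.033·88+0.04·20.0) = 145.8
  r_corr = 81 + 145.8 = 226.8 μm/a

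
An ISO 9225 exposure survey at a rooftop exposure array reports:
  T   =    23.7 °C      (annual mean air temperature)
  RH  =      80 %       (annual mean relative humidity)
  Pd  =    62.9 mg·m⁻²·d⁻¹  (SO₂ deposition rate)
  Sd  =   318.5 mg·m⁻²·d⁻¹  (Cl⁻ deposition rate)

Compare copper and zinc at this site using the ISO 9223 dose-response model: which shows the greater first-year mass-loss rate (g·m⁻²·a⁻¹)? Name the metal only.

zinc

copper: f(T) = -0.080·(T−10) [T>10 °C] = -1.0960
  SO₂ term: 0.0053·62.9^0.26·exp(0.059·80-1.0960) = 0.5832
  Cl⁻ term: 0.01025·318.5^0.27·exp(0.036·80+0.049·23.7) = 2.765
  r_corr = 0.5832 + 2.765 = 3.348 μm/a
  mass loss = 3.348 μm/a × 8.96 g/cm³ = 30 g·m⁻²·a⁻¹
zinc: temperature factor f = -0.071·(13.7) = -0.9727
  SO₂ term: 0.0129·62.9^0.44·exp(0.046·80-0.9727) = 1.196
  Cl⁻ term: 0.0175·318.5^0.57·exp(0.008·80+0.085·23.7) = 6.647
  r_corr = 1.196 + 6.647 = 7.843 μm/a
  mass loss = 7.843 μm/a × 7.14 g/cm³ = 56 g·m⁻²·a⁻¹
Ordering by g·m⁻²·a⁻¹: zinc (56) > copper (30)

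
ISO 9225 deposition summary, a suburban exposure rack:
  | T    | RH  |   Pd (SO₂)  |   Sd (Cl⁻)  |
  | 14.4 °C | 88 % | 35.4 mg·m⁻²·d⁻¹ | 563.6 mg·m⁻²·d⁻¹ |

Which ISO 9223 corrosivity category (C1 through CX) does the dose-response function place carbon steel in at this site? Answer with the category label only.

carbon steel: temperature factor f = -0.054·(4.4) = -0.2376
  Pd branch = 1.77·Pd^0.52·e^(0.02·RH+f) = 51.84 μm/a
  Sd branch = 0.102·Sd^0.62·e^(0.033·RH+0.04·T) = 168.1 μm/a
  sum: 51.84 + 168.1 → r_corr = 219.9 μm/a
220 μm/a falls in (200, 700] for carbon steel → category CX

CX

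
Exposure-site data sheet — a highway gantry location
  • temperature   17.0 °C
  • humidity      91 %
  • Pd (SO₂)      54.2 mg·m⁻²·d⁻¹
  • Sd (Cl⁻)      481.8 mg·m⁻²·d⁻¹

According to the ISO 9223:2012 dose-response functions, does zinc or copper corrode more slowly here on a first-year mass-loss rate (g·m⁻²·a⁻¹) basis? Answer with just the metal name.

copper

zinc: temperature factor f = -0.071·(7.0) = -0.4970
  sulphur-dioxide contribution → 2.99 μm/a
  chloride contribution → 5.2 μm/a
  total first-year rate 8.19 μm/a
  mass loss = 8.19 μm/a × 7.14 g/cm³ = 58.48 g·m⁻²·a⁻¹
copper: f(T) = -0.080·(T−10) [T>10 °C] = -0.5600
  sulphur-dioxide contribution → 1.835 μm/a
  chloride contribution → 3.308 μm/a
  total first-year rate 5.143 μm/a
  mass loss = 5.143 μm/a × 8.96 g/cm³ = 46.08 g·m⁻²·a⁻¹
Ordering by g·m⁻²·a⁻¹: zinc (58.5) > copper (46.1)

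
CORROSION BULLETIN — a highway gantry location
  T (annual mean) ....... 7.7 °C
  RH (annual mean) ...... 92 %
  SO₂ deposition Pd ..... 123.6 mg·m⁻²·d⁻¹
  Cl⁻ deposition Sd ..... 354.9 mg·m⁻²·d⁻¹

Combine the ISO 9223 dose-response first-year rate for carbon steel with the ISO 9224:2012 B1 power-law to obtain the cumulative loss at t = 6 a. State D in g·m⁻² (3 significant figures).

D(6) = 4.14e+03 g·m⁻²

carbon steel: f(T) = +0.150·(T−10) [T≤10 °C] = -0.3450
  SO₂ term: 1.77·123.6^0.52·exp(0.02·92-0.3450) = 96.63
  Cl⁻ term: 0.102·354.9^0.62·exp(0.033·92+0.04·7.7) = 110.1
  r_corr = 96.63 + 110.1 = 206.8 μm/a
ISO 9224: D(t) = r_corr · t^b with b = 0.523 (carbon steel, B1)
  D(6) = 206.8 × 6^0.523 = 206.8 × 2.553 = 527.8 μm
  Mass loss = 527.8 μm × 7.85 g/cm³ = 4143 g·m⁻²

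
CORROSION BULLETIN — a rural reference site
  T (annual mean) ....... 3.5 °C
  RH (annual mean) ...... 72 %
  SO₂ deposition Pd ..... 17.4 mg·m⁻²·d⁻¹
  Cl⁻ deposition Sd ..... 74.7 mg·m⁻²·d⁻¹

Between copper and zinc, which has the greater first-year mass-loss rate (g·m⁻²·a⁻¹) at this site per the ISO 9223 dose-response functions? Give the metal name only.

copper: T≤10 °C ⇒ hinge +0.126·(3.5−10) = -0.8190
  sulphur-dioxide contribution → 0.3436 μm/a
  chloride contribution → 0.5208 μm/a
  total first-year rate 0.8644 μm/a
  mass loss = 0.8644 μm/a × 8.96 g/cm³ = 7.745 g·m⁻²·a⁻¹
zinc: T≤10 °C ⇒ hinge +0.038·(3.5−10) = -0.2470
  sulphur-dioxide contribution → 0.9717 μm/a
  chloride contribution → 0.49 μm/a
  ⇒ r_corr(zinc) = 1.462 μm/a
  mass loss = 1.462 μm/a × 7.14 g/cm³ = 10.44 g·m⁻²·a⁻¹
Ordering by g·m⁻²·a⁻¹: zinc (10.4) > copper (7.74)

zinc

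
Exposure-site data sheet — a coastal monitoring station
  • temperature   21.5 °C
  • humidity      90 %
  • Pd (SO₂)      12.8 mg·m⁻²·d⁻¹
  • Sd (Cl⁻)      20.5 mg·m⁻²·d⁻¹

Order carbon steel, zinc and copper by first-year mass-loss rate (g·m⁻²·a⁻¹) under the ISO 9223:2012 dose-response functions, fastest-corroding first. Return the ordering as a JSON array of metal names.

["carbon steel", "copper", "zinc"]

carbon steel: f(T) = -0.054·(T−10) [T>10 °C] = -0.6210
  sulphur-dioxide contribution → 21.66 μm/a
  chloride contribution → 30.57 μm/a
  total first-year rate 52.23 μm/a
  mass loss = 52.23 μm/a × 7.85 g/cm³ = 410 g·m⁻²·a⁻¹
zinc: temperature factor f = -0.071·(11.5) = -0.8165
  sulphur-dioxide contribution → 1.099 μm/a
  chloride contribution → 1.251 μm/a
  ⇒ r_corr(zinc) = 2.35 μm/a
  mass loss = 2.35 μm/a × 7.14 g/cm³ = 16.78 g·m⁻²·a⁻¹
copper: f(T) = -0.080·(T−10) [T>10 °C] = -0.9200
  sulphur-dioxide contribution → 0.8293 μm/a
  chloride contribution → 1.696 μm/a
  ⇒ r_corr(copper) = 2.526 μm/a
  mass loss = 2.526 μm/a × 8.96 g/cm³ = 22.63 g·m⁻²·a⁻¹
Ordering by g·m⁻²·a⁻¹: carbon steel (410) > copper (22.6) > zinc (16.8)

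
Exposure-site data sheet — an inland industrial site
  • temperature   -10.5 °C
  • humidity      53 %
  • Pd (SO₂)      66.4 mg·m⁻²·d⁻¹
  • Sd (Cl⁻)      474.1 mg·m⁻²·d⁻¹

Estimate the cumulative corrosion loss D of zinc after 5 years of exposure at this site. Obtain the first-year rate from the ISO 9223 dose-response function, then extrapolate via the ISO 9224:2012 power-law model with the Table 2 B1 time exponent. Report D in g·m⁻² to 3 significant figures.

D(5) = 21.0 g·m⁻²

zinc: f(T) = +0.038·(T−10) [T≤10 °C] = -0.7790
  SO₂ term: 0.0129·66.4^0.44·exp(0.046·53-0.7790) = 0.4294
  Cl⁻ term: 0.0175·474.1^0.57·exp(0.008·53+0.085·-10.5) = 0.3671
  sum: 0.4294 + 0.3671 → r_corr = 0.7965 μm/a
Long-term exponent b (ISO 9224 Table 2, B1) = 0.813
  D(5) = 0.7965 × 5^0.813 = 0.7965 × 3.701 = 2.947 μm
  Mass loss = 2.947 μm × 7.14 g/cm³ = 21.04 g·m⁻²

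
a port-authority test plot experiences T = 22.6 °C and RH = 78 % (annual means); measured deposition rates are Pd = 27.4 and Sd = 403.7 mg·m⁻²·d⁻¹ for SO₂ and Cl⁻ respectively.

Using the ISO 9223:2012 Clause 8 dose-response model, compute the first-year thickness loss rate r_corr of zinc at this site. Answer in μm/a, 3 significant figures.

r_corr = 7.64 μm/a

zinc: temperature factor f = -0.071·(12.6) = -0.8946
  SO₂ term: 0.0129·27.4^0.44·exp(0.046·78-0.8946) = 0.8183
  Sd branch = 0.0175·Sd^0.57·e^(0.008·RH+0.085·T) = 6.82 μm/a
  sum: 0.8183 + 6.82 → r_corr = 7.638 μm/a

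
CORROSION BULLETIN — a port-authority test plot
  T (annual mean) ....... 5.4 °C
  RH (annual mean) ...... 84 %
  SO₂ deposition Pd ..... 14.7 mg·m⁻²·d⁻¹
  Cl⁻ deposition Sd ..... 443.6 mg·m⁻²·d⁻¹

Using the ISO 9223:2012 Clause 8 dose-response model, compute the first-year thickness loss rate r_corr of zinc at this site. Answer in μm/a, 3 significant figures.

r_corr = 3.43 μm/a

zinc: T≤10 °C ⇒ hinge +0.038·(5.4−10) = -0.1748
  Pd branch = 0.0129·Pd^0.44·e^(0.046·RH+f) = 1.684 μm/a
  Cl⁻ term: 0.0175·443.6^0.57·exp(0.008·84+0.085·5.4) = 1.75
  r_corr = 1.684 + 1.75 = 3.434 μm/a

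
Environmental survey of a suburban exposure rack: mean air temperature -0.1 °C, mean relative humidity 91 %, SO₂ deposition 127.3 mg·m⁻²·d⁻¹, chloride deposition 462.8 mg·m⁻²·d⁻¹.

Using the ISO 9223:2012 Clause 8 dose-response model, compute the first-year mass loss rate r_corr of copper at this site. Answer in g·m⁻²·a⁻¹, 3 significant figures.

copper: T≤10 °C ⇒ hinge +0.126·(-0.1−10) = -1.2726
  Pd branch = 0.0053·Pd^0.26·e^(0.059·RH+f) = 1.124 μm/a
  Cl⁻ term: 0.01025·462.8^0.27·exp(0.036·91+0.049·-0.1) = 1.416
  sum: 1.124 + 1.416 → r_corr = 2.539 μm/a
Convert to mass loss: 2.539 μm/a × 8.96 g/cm³ = 22.75 g·m⁻²·a⁻¹

r_corr = 22.8 g·m⁻²·a⁻¹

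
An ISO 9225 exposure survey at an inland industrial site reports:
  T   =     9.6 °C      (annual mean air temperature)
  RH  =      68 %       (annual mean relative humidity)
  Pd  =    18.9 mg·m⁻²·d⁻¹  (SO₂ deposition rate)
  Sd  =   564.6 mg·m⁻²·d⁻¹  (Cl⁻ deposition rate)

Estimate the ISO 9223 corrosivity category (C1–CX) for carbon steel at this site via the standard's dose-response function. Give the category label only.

carbon steel: T≤10 °C ⇒ hinge +0.150·(9.6−10) = -0.0600
  Pd branch = 1.77·Pd^0.52·e^(0.02·RH+f) = 29.94 μm/a
  Sd branch = 0.102·Sd^0.62·e^(0.033·RH+0.04·T) = 71.78 μm/a
  sum: 29.94 + 71.78 → r_corr = 101.7 μm/a
Category bounds: 80…200 μm/a bracket r_corr ⇒ C5

C5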